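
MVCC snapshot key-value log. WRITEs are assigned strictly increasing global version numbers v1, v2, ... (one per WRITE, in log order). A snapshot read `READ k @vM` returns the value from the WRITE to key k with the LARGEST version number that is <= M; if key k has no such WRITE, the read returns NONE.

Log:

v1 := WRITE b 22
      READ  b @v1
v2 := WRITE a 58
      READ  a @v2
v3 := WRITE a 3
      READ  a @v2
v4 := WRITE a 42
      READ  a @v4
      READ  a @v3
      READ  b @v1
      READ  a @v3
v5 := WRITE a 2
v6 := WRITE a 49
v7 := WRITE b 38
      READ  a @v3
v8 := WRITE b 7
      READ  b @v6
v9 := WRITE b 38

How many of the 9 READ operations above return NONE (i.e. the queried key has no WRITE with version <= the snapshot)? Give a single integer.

v1: WRITE b=22  (b history now [(1, 22)])
READ b @v1: history=[(1, 22)] -> pick v1 -> 22
v2: WRITE a=58  (a history now [(2, 58)])
READ a @v2: history=[(2, 58)] -> pick v2 -> 58
v3: WRITE a=3  (a history now [(2, 58), (3, 3)])
READ a @v2: history=[(2, 58), (3, 3)] -> pick v2 -> 58
v4: WRITE a=42  (a history now [(2, 58), (3, 3), (4, 42)])
READ a @v4: history=[(2, 58), (3, 3), (4, 42)] -> pick v4 -> 42
READ a @v3: history=[(2, 58), (3, 3), (4, 42)] -> pick v3 -> 3
READ b @v1: history=[(1, 22)] -> pick v1 -> 22
READ a @v3: history=[(2, 58), (3, 3), (4, 42)] -> pick v3 -> 3
v5: WRITE a=2  (a history now [(2, 58), (3, 3), (4, 42), (5, 2)])
v6: WRITE a=49  (a history now [(2, 58), (3, 3), (4, 42), (5, 2), (6, 49)])
v7: WRITE b=38  (b history now [(1, 22), (7, 38)])
READ a @v3: history=[(2, 58), (3, 3), (4, 42), (5, 2), (6, 49)] -> pick v3 -> 3
v8: WRITE b=7  (b history now [(1, 22), (7, 38), (8, 7)])
READ b @v6: history=[(1, 22), (7, 38), (8, 7)] -> pick v1 -> 22
v9: WRITE b=38  (b history now [(1, 22), (7, 38), (8, 7), (9, 38)])
Read results in order: ['22', '58', '58', '42', '3', '22', '3', '3', '22']
NONE count = 0

Answer: 0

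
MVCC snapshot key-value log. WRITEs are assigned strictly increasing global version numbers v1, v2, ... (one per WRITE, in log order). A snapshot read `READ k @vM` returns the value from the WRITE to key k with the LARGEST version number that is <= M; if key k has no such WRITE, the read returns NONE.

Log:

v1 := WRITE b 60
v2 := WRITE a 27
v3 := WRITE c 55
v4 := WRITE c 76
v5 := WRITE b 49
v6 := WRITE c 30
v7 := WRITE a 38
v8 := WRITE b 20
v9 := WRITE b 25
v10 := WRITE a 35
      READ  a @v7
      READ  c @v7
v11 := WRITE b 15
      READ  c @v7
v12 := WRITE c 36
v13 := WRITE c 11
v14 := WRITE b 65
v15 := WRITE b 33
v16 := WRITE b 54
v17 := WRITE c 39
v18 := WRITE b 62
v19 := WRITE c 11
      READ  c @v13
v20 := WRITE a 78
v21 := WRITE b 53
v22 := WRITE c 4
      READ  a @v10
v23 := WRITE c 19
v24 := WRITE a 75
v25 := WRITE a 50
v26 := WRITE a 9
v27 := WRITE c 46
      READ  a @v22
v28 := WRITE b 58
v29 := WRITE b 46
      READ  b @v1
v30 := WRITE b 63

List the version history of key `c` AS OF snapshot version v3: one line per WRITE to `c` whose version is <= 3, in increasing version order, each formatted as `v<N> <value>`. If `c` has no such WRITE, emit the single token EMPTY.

Scan writes for key=c with version <= 3:
  v1 WRITE b 60 -> skip
  v2 WRITE a 27 -> skip
  v3 WRITE c 55 -> keep
  v4 WRITE c 76 -> drop (> snap)
  v5 WRITE b 49 -> skip
  v6 WRITE c 30 -> drop (> snap)
  v7 WRITE a 38 -> skip
  v8 WRITE b 20 -> skip
  v9 WRITE b 25 -> skip
  v10 WRITE a 35 -> skip
  v11 WRITE b 15 -> skip
  v12 WRITE c 36 -> drop (> snap)
  v13 WRITE c 11 -> drop (> snap)
  v14 WRITE b 65 -> skip
  v15 WRITE b 33 -> skip
  v16 WRITE b 54 -> skip
  v17 WRITE c 39 -> drop (> snap)
  v18 WRITE b 62 -> skip
  v19 WRITE c 11 -> drop (> snap)
  v20 WRITE a 78 -> skip
  v21 WRITE b 53 -> skip
  v22 WRITE c 4 -> drop (> snap)
  v23 WRITE c 19 -> drop (> snap)
  v24 WRITE a 75 -> skip
  v25 WRITE a 50 -> skip
  v26 WRITE a 9 -> skip
  v27 WRITE c 46 -> drop (> snap)
  v28 WRITE b 58 -> skip
  v29 WRITE b 46 -> skip
  v30 WRITE b 63 -> skip
Collected: [(3, 55)]

Answer: v3 55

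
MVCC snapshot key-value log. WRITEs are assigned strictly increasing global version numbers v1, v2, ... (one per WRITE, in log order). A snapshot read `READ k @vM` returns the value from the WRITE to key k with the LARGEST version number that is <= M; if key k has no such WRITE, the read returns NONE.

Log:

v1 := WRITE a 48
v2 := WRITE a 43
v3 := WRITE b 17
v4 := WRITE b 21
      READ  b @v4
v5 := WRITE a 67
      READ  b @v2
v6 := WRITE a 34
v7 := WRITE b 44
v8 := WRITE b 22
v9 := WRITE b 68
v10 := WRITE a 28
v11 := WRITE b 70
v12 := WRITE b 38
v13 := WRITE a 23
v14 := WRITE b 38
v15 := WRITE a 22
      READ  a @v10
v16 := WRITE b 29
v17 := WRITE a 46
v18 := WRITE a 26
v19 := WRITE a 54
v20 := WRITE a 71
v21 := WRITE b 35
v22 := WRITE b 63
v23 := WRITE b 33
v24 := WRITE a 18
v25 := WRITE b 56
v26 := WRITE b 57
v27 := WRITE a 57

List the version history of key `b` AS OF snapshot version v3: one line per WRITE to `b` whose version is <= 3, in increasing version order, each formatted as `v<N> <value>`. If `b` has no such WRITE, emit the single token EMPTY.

Answer: v3 17

Derivation:
Scan writes for key=b with version <= 3:
  v1 WRITE a 48 -> skip
  v2 WRITE a 43 -> skip
  v3 WRITE b 17 -> keep
  v4 WRITE b 21 -> drop (> snap)
  v5 WRITE a 67 -> skip
  v6 WRITE a 34 -> skip
  v7 WRITE b 44 -> drop (> snap)
  v8 WRITE b 22 -> drop (> snap)
  v9 WRITE b 68 -> drop (> snap)
  v10 WRITE a 28 -> skip
  v11 WRITE b 70 -> drop (> snap)
  v12 WRITE b 38 -> drop (> snap)
  v13 WRITE a 23 -> skip
  v14 WRITE b 38 -> drop (> snap)
  v15 WRITE a 22 -> skip
  v16 WRITE b 29 -> drop (> snap)
  v17 WRITE a 46 -> skip
  v18 WRITE a 26 -> skip
  v19 WRITE a 54 -> skip
  v20 WRITE a 71 -> skip
  v21 WRITE b 35 -> drop (> snap)
  v22 WRITE b 63 -> drop (> snap)
  v23 WRITE b 33 -> drop (> snap)
  v24 WRITE a 18 -> skip
  v25 WRITE b 56 -> drop (> snap)
  v26 WRITE b 57 -> drop (> snap)
  v27 WRITE a 57 -> skip
Collected: [(3, 17)]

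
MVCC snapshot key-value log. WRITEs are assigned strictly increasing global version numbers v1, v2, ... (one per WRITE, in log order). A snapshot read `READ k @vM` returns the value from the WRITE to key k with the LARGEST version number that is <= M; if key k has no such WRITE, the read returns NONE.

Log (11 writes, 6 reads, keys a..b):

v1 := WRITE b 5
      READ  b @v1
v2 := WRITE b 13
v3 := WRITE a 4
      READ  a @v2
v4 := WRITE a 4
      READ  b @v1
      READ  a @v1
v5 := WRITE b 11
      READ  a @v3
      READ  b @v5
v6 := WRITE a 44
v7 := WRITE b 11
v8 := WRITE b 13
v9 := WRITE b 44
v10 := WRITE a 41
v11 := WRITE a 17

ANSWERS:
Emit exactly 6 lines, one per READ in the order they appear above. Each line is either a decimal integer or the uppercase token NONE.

v1: WRITE b=5  (b history now [(1, 5)])
READ b @v1: history=[(1, 5)] -> pick v1 -> 5
v2: WRITE b=13  (b history now [(1, 5), (2, 13)])
v3: WRITE a=4  (a history now [(3, 4)])
READ a @v2: history=[(3, 4)] -> no version <= 2 -> NONE
v4: WRITE a=4  (a history now [(3, 4), (4, 4)])
READ b @v1: history=[(1, 5), (2, 13)] -> pick v1 -> 5
READ a @v1: history=[(3, 4), (4, 4)] -> no version <= 1 -> NONE
v5: WRITE b=11  (b history now [(1, 5), (2, 13), (5, 11)])
READ a @v3: history=[(3, 4), (4, 4)] -> pick v3 -> 4
READ b @v5: history=[(1, 5), (2, 13), (5, 11)] -> pick v5 -> 11
v6: WRITE a=44  (a history now [(3, 4), (4, 4), (6, 44)])
v7: WRITE b=11  (b history now [(1, 5), (2, 13), (5, 11), (7, 11)])
v8: WRITE b=13  (b history now [(1, 5), (2, 13), (5, 11), (7, 11), (8, 13)])
v9: WRITE b=44  (b history now [(1, 5), (2, 13), (5, 11), (7, 11), (8, 13), (9, 44)])
v10: WRITE a=41  (a history now [(3, 4), (4, 4), (6, 44), (10, 41)])
v11: WRITE a=17  (a history now [(3, 4), (4, 4), (6, 44), (10, 41), (11, 17)])

Answer: 5
NONE
5
NONE
4
11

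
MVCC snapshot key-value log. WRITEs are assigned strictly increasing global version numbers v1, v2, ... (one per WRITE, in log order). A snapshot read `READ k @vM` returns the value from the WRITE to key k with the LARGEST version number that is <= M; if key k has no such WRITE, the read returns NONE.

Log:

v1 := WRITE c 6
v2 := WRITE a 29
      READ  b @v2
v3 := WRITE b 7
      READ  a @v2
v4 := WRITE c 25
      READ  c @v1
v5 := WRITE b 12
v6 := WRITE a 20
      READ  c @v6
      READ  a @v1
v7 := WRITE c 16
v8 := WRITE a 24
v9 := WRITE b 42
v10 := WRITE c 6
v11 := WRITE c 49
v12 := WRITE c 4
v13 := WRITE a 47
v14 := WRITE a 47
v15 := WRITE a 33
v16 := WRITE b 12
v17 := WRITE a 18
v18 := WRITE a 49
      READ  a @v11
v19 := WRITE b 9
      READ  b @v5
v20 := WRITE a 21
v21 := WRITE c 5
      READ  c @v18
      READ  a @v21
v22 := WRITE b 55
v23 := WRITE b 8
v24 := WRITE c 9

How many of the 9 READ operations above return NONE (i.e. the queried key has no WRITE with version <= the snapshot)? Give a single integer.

v1: WRITE c=6  (c history now [(1, 6)])
v2: WRITE a=29  (a history now [(2, 29)])
READ b @v2: history=[] -> no version <= 2 -> NONE
v3: WRITE b=7  (b history now [(3, 7)])
READ a @v2: history=[(2, 29)] -> pick v2 -> 29
v4: WRITE c=25  (c history now [(1, 6), (4, 25)])
READ c @v1: history=[(1, 6), (4, 25)] -> pick v1 -> 6
v5: WRITE b=12  (b history now [(3, 7), (5, 12)])
v6: WRITE a=20  (a history now [(2, 29), (6, 20)])
READ c @v6: history=[(1, 6), (4, 25)] -> pick v4 -> 25
READ a @v1: history=[(2, 29), (6, 20)] -> no version <= 1 -> NONE
v7: WRITE c=16  (c history now [(1, 6), (4, 25), (7, 16)])
v8: WRITE a=24  (a history now [(2, 29), (6, 20), (8, 24)])
v9: WRITE b=42  (b history now [(3, 7), (5, 12), (9, 42)])
v10: WRITE c=6  (c history now [(1, 6), (4, 25), (7, 16), (10, 6)])
v11: WRITE c=49  (c history now [(1, 6), (4, 25), (7, 16), (10, 6), (11, 49)])
v12: WRITE c=4  (c history now [(1, 6), (4, 25), (7, 16), (10, 6), (11, 49), (12, 4)])
v13: WRITE a=47  (a history now [(2, 29), (6, 20), (8, 24), (13, 47)])
v14: WRITE a=47  (a history now [(2, 29), (6, 20), (8, 24), (13, 47), (14, 47)])
v15: WRITE a=33  (a history now [(2, 29), (6, 20), (8, 24), (13, 47), (14, 47), (15, 33)])
v16: WRITE b=12  (b history now [(3, 7), (5, 12), (9, 42), (16, 12)])
v17: WRITE a=18  (a history now [(2, 29), (6, 20), (8, 24), (13, 47), (14, 47), (15, 33), (17, 18)])
v18: WRITE a=49  (a history now [(2, 29), (6, 20), (8, 24), (13, 47), (14, 47), (15, 33), (17, 18), (18, 49)])
READ a @v11: history=[(2, 29), (6, 20), (8, 24), (13, 47), (14, 47), (15, 33), (17, 18), (18, 49)] -> pick v8 -> 24
v19: WRITE b=9  (b history now [(3, 7), (5, 12), (9, 42), (16, 12), (19, 9)])
READ b @v5: history=[(3, 7), (5, 12), (9, 42), (16, 12), (19, 9)] -> pick v5 -> 12
v20: WRITE a=21  (a history now [(2, 29), (6, 20), (8, 24), (13, 47), (14, 47), (15, 33), (17, 18), (18, 49), (20, 21)])
v21: WRITE c=5  (c history now [(1, 6), (4, 25), (7, 16), (10, 6), (11, 49), (12, 4), (21, 5)])
READ c @v18: history=[(1, 6), (4, 25), (7, 16), (10, 6), (11, 49), (12, 4), (21, 5)] -> pick v12 -> 4
READ a @v21: history=[(2, 29), (6, 20), (8, 24), (13, 47), (14, 47), (15, 33), (17, 18), (18, 49), (20, 21)] -> pick v20 -> 21
v22: WRITE b=55  (b history now [(3, 7), (5, 12), (9, 42), (16, 12), (19, 9), (22, 55)])
v23: WRITE b=8  (b history now [(3, 7), (5, 12), (9, 42), (16, 12), (19, 9), (22, 55), (23, 8)])
v24: WRITE c=9  (c history now [(1, 6), (4, 25), (7, 16), (10, 6), (11, 49), (12, 4), (21, 5), (24, 9)])
Read results in order: ['NONE', '29', '6', '25', 'NONE', '24', '12', '4', '21']
NONE count = 2

Answer: 2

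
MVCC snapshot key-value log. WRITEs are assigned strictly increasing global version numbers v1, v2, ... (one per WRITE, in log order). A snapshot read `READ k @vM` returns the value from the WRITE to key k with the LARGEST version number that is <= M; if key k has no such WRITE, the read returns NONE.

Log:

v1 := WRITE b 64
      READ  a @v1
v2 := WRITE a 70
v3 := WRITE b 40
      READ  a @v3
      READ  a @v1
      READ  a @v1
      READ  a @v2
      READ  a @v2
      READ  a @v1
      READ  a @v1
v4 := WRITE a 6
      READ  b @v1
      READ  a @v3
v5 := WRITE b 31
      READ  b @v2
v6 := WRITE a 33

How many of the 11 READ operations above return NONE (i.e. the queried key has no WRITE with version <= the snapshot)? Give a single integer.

v1: WRITE b=64  (b history now [(1, 64)])
READ a @v1: history=[] -> no version <= 1 -> NONE
v2: WRITE a=70  (a history now [(2, 70)])
v3: WRITE b=40  (b history now [(1, 64), (3, 40)])
READ a @v3: history=[(2, 70)] -> pick v2 -> 70
READ a @v1: history=[(2, 70)] -> no version <= 1 -> NONE
READ a @v1: history=[(2, 70)] -> no version <= 1 -> NONE
READ a @v2: history=[(2, 70)] -> pick v2 -> 70
READ a @v2: history=[(2, 70)] -> pick v2 -> 70
READ a @v1: history=[(2, 70)] -> no version <= 1 -> NONE
READ a @v1: history=[(2, 70)] -> no version <= 1 -> NONE
v4: WRITE a=6  (a history now [(2, 70), (4, 6)])
READ b @v1: history=[(1, 64), (3, 40)] -> pick v1 -> 64
READ a @v3: history=[(2, 70), (4, 6)] -> pick v2 -> 70
v5: WRITE b=31  (b history now [(1, 64), (3, 40), (5, 31)])
READ b @v2: history=[(1, 64), (3, 40), (5, 31)] -> pick v1 -> 64
v6: WRITE a=33  (a history now [(2, 70), (4, 6), (6, 33)])
Read results in order: ['NONE', '70', 'NONE', 'NONE', '70', '70', 'NONE', 'NONE', '64', '70', '64']
NONE count = 5

Answer: 5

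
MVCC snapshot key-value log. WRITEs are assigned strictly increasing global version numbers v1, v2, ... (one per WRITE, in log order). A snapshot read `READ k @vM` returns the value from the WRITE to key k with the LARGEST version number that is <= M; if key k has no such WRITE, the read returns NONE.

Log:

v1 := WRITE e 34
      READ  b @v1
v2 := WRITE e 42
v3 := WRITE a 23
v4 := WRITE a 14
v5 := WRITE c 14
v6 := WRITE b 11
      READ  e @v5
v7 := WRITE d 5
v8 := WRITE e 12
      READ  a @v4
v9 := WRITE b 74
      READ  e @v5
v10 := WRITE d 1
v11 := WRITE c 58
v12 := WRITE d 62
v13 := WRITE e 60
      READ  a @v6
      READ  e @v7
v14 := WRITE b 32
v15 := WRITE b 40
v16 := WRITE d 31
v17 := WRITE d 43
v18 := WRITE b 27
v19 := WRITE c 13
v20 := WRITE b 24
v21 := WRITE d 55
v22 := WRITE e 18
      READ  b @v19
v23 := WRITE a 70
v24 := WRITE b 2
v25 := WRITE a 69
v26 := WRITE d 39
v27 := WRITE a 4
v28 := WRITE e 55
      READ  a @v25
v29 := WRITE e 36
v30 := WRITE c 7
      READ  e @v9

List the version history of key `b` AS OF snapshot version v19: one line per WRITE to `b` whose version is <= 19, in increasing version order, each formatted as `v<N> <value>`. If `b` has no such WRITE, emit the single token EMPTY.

Answer: v6 11
v9 74
v14 32
v15 40
v18 27

Derivation:
Scan writes for key=b with version <= 19:
  v1 WRITE e 34 -> skip
  v2 WRITE e 42 -> skip
  v3 WRITE a 23 -> skip
  v4 WRITE a 14 -> skip
  v5 WRITE c 14 -> skip
  v6 WRITE b 11 -> keep
  v7 WRITE d 5 -> skip
  v8 WRITE e 12 -> skip
  v9 WRITE b 74 -> keep
  v10 WRITE d 1 -> skip
  v11 WRITE c 58 -> skip
  v12 WRITE d 62 -> skip
  v13 WRITE e 60 -> skip
  v14 WRITE b 32 -> keep
  v15 WRITE b 40 -> keep
  v16 WRITE d 31 -> skip
  v17 WRITE d 43 -> skip
  v18 WRITE b 27 -> keep
  v19 WRITE c 13 -> skip
  v20 WRITE b 24 -> drop (> snap)
  v21 WRITE d 55 -> skip
  v22 WRITE e 18 -> skip
  v23 WRITE a 70 -> skip
  v24 WRITE b 2 -> drop (> snap)
  v25 WRITE a 69 -> skip
  v26 WRITE d 39 -> skip
  v27 WRITE a 4 -> skip
  v28 WRITE e 55 -> skip
  v29 WRITE e 36 -> skip
  v30 WRITE c 7 -> skip
Collected: [(6, 11), (9, 74), (14, 32), (15, 40), (18, 27)]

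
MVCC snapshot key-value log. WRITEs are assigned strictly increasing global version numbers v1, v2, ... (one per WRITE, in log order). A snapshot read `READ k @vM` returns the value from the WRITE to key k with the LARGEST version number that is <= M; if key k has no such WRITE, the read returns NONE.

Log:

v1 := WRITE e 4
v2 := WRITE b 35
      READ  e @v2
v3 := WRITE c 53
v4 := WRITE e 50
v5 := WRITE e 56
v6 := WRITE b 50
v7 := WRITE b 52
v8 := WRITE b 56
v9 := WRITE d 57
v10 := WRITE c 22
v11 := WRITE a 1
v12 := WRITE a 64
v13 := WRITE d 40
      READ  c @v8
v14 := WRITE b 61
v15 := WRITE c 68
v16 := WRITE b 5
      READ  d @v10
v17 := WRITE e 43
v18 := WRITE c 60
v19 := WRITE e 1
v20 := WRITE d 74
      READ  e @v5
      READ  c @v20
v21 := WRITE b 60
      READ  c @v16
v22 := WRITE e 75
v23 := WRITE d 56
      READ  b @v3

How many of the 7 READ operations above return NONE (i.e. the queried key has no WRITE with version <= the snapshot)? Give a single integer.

Answer: 0

Derivation:
v1: WRITE e=4  (e history now [(1, 4)])
v2: WRITE b=35  (b history now [(2, 35)])
READ e @v2: history=[(1, 4)] -> pick v1 -> 4
v3: WRITE c=53  (c history now [(3, 53)])
v4: WRITE e=50  (e history now [(1, 4), (4, 50)])
v5: WRITE e=56  (e history now [(1, 4), (4, 50), (5, 56)])
v6: WRITE b=50  (b history now [(2, 35), (6, 50)])
v7: WRITE b=52  (b history now [(2, 35), (6, 50), (7, 52)])
v8: WRITE b=56  (b history now [(2, 35), (6, 50), (7, 52), (8, 56)])
v9: WRITE d=57  (d history now [(9, 57)])
v10: WRITE c=22  (c history now [(3, 53), (10, 22)])
v11: WRITE a=1  (a history now [(11, 1)])
v12: WRITE a=64  (a history now [(11, 1), (12, 64)])
v13: WRITE d=40  (d history now [(9, 57), (13, 40)])
READ c @v8: history=[(3, 53), (10, 22)] -> pick v3 -> 53
v14: WRITE b=61  (b history now [(2, 35), (6, 50), (7, 52), (8, 56), (14, 61)])
v15: WRITE c=68  (c history now [(3, 53), (10, 22), (15, 68)])
v16: WRITE b=5  (b history now [(2, 35), (6, 50), (7, 52), (8, 56), (14, 61), (16, 5)])
READ d @v10: history=[(9, 57), (13, 40)] -> pick v9 -> 57
v17: WRITE e=43  (e history now [(1, 4), (4, 50), (5, 56), (17, 43)])
v18: WRITE c=60  (c history now [(3, 53), (10, 22), (15, 68), (18, 60)])
v19: WRITE e=1  (e history now [(1, 4), (4, 50), (5, 56), (17, 43), (19, 1)])
v20: WRITE d=74  (d history now [(9, 57), (13, 40), (20, 74)])
READ e @v5: history=[(1, 4), (4, 50), (5, 56), (17, 43), (19, 1)] -> pick v5 -> 56
READ c @v20: history=[(3, 53), (10, 22), (15, 68), (18, 60)] -> pick v18 -> 60
v21: WRITE b=60  (b history now [(2, 35), (6, 50), (7, 52), (8, 56), (14, 61), (16, 5), (21, 60)])
READ c @v16: history=[(3, 53), (10, 22), (15, 68), (18, 60)] -> pick v15 -> 68
v22: WRITE e=75  (e history now [(1, 4), (4, 50), (5, 56), (17, 43), (19, 1), (22, 75)])
v23: WRITE d=56  (d history now [(9, 57), (13, 40), (20, 74), (23, 56)])
READ b @v3: history=[(2, 35), (6, 50), (7, 52), (8, 56), (14, 61), (16, 5), (21, 60)] -> pick v2 -> 35
Read results in order: ['4', '53', '57', '56', '60', '68', '35']
NONE count = 0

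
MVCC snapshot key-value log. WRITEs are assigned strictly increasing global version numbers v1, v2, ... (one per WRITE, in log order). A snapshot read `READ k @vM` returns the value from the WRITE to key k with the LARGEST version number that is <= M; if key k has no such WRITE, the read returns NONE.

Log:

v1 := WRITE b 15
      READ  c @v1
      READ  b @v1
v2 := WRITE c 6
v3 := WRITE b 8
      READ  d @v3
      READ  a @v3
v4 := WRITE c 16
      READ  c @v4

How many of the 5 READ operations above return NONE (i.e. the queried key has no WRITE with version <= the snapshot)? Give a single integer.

v1: WRITE b=15  (b history now [(1, 15)])
READ c @v1: history=[] -> no version <= 1 -> NONE
READ b @v1: history=[(1, 15)] -> pick v1 -> 15
v2: WRITE c=6  (c history now [(2, 6)])
v3: WRITE b=8  (b history now [(1, 15), (3, 8)])
READ d @v3: history=[] -> no version <= 3 -> NONE
READ a @v3: history=[] -> no version <= 3 -> NONE
v4: WRITE c=16  (c history now [(2, 6), (4, 16)])
READ c @v4: history=[(2, 6), (4, 16)] -> pick v4 -> 16
Read results in order: ['NONE', '15', 'NONE', 'NONE', '16']
NONE count = 3

Answer: 3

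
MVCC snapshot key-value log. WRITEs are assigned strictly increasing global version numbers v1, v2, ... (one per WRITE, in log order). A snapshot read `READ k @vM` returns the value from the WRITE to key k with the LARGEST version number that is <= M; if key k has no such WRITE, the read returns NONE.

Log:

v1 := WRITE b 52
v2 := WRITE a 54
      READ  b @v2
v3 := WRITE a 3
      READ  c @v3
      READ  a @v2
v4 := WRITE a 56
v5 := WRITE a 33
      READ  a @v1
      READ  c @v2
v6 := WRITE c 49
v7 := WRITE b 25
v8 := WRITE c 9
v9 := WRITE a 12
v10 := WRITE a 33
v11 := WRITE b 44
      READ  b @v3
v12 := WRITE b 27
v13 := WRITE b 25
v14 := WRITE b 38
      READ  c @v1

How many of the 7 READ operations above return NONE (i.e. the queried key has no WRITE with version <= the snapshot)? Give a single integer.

v1: WRITE b=52  (b history now [(1, 52)])
v2: WRITE a=54  (a history now [(2, 54)])
READ b @v2: history=[(1, 52)] -> pick v1 -> 52
v3: WRITE a=3  (a history now [(2, 54), (3, 3)])
READ c @v3: history=[] -> no version <= 3 -> NONE
READ a @v2: history=[(2, 54), (3, 3)] -> pick v2 -> 54
v4: WRITE a=56  (a history now [(2, 54), (3, 3), (4, 56)])
v5: WRITE a=33  (a history now [(2, 54), (3, 3), (4, 56), (5, 33)])
READ a @v1: history=[(2, 54), (3, 3), (4, 56), (5, 33)] -> no version <= 1 -> NONE
READ c @v2: history=[] -> no version <= 2 -> NONE
v6: WRITE c=49  (c history now [(6, 49)])
v7: WRITE b=25  (b history now [(1, 52), (7, 25)])
v8: WRITE c=9  (c history now [(6, 49), (8, 9)])
v9: WRITE a=12  (a history now [(2, 54), (3, 3), (4, 56), (5, 33), (9, 12)])
v10: WRITE a=33  (a history now [(2, 54), (3, 3), (4, 56), (5, 33), (9, 12), (10, 33)])
v11: WRITE b=44  (b history now [(1, 52), (7, 25), (11, 44)])
READ b @v3: history=[(1, 52), (7, 25), (11, 44)] -> pick v1 -> 52
v12: WRITE b=27  (b history now [(1, 52), (7, 25), (11, 44), (12, 27)])
v13: WRITE b=25  (b history now [(1, 52), (7, 25), (11, 44), (12, 27), (13, 25)])
v14: WRITE b=38  (b history now [(1, 52), (7, 25), (11, 44), (12, 27), (13, 25), (14, 38)])
READ c @v1: history=[(6, 49), (8, 9)] -> no version <= 1 -> NONE
Read results in order: ['52', 'NONE', '54', 'NONE', 'NONE', '52', 'NONE']
NONE count = 4

Answer: 4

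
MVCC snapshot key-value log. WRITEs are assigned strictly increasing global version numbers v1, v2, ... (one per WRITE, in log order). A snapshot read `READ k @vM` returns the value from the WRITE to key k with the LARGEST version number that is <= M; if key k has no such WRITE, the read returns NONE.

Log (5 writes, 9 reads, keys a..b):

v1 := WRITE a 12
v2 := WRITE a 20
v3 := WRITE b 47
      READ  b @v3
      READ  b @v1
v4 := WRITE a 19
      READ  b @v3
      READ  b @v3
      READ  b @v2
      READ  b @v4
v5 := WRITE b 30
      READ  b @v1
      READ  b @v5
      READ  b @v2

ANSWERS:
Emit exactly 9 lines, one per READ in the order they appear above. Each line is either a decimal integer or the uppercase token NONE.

v1: WRITE a=12  (a history now [(1, 12)])
v2: WRITE a=20  (a history now [(1, 12), (2, 20)])
v3: WRITE b=47  (b history now [(3, 47)])
READ b @v3: history=[(3, 47)] -> pick v3 -> 47
READ b @v1: history=[(3, 47)] -> no version <= 1 -> NONE
v4: WRITE a=19  (a history now [(1, 12), (2, 20), (4, 19)])
READ b @v3: history=[(3, 47)] -> pick v3 -> 47
READ b @v3: history=[(3, 47)] -> pick v3 -> 47
READ b @v2: history=[(3, 47)] -> no version <= 2 -> NONE
READ b @v4: history=[(3, 47)] -> pick v3 -> 47
v5: WRITE b=30  (b history now [(3, 47), (5, 30)])
READ b @v1: history=[(3, 47), (5, 30)] -> no version <= 1 -> NONE
READ b @v5: history=[(3, 47), (5, 30)] -> pick v5 -> 30
READ b @v2: history=[(3, 47), (5, 30)] -> no version <= 2 -> NONE

Answer: 47
NONE
47
47
NONE
47
NONE
30
NONE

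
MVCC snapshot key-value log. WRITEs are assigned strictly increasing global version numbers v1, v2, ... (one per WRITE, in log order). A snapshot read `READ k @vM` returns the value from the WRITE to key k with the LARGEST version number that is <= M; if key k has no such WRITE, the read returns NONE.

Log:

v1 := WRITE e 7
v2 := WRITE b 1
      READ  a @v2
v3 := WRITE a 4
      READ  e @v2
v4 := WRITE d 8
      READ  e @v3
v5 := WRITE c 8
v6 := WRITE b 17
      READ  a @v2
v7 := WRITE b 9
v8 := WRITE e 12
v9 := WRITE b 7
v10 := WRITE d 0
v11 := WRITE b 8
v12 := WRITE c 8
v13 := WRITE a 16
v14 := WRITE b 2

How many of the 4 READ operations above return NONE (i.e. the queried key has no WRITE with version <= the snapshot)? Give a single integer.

Answer: 2

Derivation:
v1: WRITE e=7  (e history now [(1, 7)])
v2: WRITE b=1  (b history now [(2, 1)])
READ a @v2: history=[] -> no version <= 2 -> NONE
v3: WRITE a=4  (a history now [(3, 4)])
READ e @v2: history=[(1, 7)] -> pick v1 -> 7
v4: WRITE d=8  (d history now [(4, 8)])
READ e @v3: history=[(1, 7)] -> pick v1 -> 7
v5: WRITE c=8  (c history now [(5, 8)])
v6: WRITE b=17  (b history now [(2, 1), (6, 17)])
READ a @v2: history=[(3, 4)] -> no version <= 2 -> NONE
v7: WRITE b=9  (b history now [(2, 1), (6, 17), (7, 9)])
v8: WRITE e=12  (e history now [(1, 7), (8, 12)])
v9: WRITE b=7  (b history now [(2, 1), (6, 17), (7, 9), (9, 7)])
v10: WRITE d=0  (d history now [(4, 8), (10, 0)])
v11: WRITE b=8  (b history now [(2, 1), (6, 17), (7, 9), (9, 7), (11, 8)])
v12: WRITE c=8  (c history now [(5, 8), (12, 8)])
v13: WRITE a=16  (a history now [(3, 4), (13, 16)])
v14: WRITE b=2  (b history now [(2, 1), (6, 17), (7, 9), (9, 7), (11, 8), (14, 2)])
Read results in order: ['NONE', '7', '7', 'NONE']
NONE count = 2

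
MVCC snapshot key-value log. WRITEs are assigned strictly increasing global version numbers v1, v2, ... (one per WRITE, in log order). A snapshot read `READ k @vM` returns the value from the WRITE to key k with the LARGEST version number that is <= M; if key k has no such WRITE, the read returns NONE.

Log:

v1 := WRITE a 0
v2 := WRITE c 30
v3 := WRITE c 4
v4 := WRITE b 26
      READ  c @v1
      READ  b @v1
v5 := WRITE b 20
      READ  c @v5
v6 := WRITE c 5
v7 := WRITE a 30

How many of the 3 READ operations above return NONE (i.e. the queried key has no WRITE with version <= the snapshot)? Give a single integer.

v1: WRITE a=0  (a history now [(1, 0)])
v2: WRITE c=30  (c history now [(2, 30)])
v3: WRITE c=4  (c history now [(2, 30), (3, 4)])
v4: WRITE b=26  (b history now [(4, 26)])
READ c @v1: history=[(2, 30), (3, 4)] -> no version <= 1 -> NONE
READ b @v1: history=[(4, 26)] -> no version <= 1 -> NONE
v5: WRITE b=20  (b history now [(4, 26), (5, 20)])
READ c @v5: history=[(2, 30), (3, 4)] -> pick v3 -> 4
v6: WRITE c=5  (c history now [(2, 30), (3, 4), (6, 5)])
v7: WRITE a=30  (a history now [(1, 0), (7, 30)])
Read results in order: ['NONE', 'NONE', '4']
NONE count = 2

Answer: 2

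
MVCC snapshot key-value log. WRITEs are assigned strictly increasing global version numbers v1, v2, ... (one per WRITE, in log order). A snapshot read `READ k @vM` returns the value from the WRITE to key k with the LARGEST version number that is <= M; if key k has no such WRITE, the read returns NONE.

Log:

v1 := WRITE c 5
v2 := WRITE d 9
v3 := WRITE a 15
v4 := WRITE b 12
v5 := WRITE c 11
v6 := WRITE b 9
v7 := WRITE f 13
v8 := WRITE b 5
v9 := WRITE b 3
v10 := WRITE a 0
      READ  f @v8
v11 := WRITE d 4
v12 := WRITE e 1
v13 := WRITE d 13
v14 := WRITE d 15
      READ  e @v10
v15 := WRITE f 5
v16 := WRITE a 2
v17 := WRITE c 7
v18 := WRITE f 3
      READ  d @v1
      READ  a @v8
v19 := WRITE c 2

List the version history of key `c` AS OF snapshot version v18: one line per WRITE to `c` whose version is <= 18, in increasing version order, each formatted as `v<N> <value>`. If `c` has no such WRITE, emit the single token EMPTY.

Scan writes for key=c with version <= 18:
  v1 WRITE c 5 -> keep
  v2 WRITE d 9 -> skip
  v3 WRITE a 15 -> skip
  v4 WRITE b 12 -> skip
  v5 WRITE c 11 -> keep
  v6 WRITE b 9 -> skip
  v7 WRITE f 13 -> skip
  v8 WRITE b 5 -> skip
  v9 WRITE b 3 -> skip
  v10 WRITE a 0 -> skip
  v11 WRITE d 4 -> skip
  v12 WRITE e 1 -> skip
  v13 WRITE d 13 -> skip
  v14 WRITE d 15 -> skip
  v15 WRITE f 5 -> skip
  v16 WRITE a 2 -> skip
  v17 WRITE c 7 -> keep
  v18 WRITE f 3 -> skip
  v19 WRITE c 2 -> drop (> snap)
Collected: [(1, 5), (5, 11), (17, 7)]

Answer: v1 5
v5 11
v17 7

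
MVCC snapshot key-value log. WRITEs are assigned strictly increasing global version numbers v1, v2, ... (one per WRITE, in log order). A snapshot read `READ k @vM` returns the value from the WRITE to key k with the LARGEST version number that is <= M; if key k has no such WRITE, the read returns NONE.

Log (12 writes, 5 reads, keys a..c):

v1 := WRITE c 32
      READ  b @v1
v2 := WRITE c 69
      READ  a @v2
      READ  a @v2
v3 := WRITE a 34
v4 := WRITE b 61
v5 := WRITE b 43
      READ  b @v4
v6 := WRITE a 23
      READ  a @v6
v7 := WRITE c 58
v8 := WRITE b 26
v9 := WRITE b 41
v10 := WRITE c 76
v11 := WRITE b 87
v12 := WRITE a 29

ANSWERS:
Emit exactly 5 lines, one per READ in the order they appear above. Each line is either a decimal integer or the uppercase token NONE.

Answer: NONE
NONE
NONE
61
23

Derivation:
v1: WRITE c=32  (c history now [(1, 32)])
READ b @v1: history=[] -> no version <= 1 -> NONE
v2: WRITE c=69  (c history now [(1, 32), (2, 69)])
READ a @v2: history=[] -> no version <= 2 -> NONE
READ a @v2: history=[] -> no version <= 2 -> NONE
v3: WRITE a=34  (a history now [(3, 34)])
v4: WRITE b=61  (b history now [(4, 61)])
v5: WRITE b=43  (b history now [(4, 61), (5, 43)])
READ b @v4: history=[(4, 61), (5, 43)] -> pick v4 -> 61
v6: WRITE a=23  (a history now [(3, 34), (6, 23)])
READ a @v6: history=[(3, 34), (6, 23)] -> pick v6 -> 23
v7: WRITE c=58  (c history now [(1, 32), (2, 69), (7, 58)])
v8: WRITE b=26  (b history now [(4, 61), (5, 43), (8, 26)])
v9: WRITE b=41  (b history now [(4, 61), (5, 43), (8, 26), (9, 41)])
v10: WRITE c=76  (c history now [(1, 32), (2, 69), (7, 58), (10, 76)])
v11: WRITE b=87  (b history now [(4, 61), (5, 43), (8, 26), (9, 41), (11, 87)])
v12: WRITE a=29  (a history now [(3, 34), (6, 23), (12, 29)])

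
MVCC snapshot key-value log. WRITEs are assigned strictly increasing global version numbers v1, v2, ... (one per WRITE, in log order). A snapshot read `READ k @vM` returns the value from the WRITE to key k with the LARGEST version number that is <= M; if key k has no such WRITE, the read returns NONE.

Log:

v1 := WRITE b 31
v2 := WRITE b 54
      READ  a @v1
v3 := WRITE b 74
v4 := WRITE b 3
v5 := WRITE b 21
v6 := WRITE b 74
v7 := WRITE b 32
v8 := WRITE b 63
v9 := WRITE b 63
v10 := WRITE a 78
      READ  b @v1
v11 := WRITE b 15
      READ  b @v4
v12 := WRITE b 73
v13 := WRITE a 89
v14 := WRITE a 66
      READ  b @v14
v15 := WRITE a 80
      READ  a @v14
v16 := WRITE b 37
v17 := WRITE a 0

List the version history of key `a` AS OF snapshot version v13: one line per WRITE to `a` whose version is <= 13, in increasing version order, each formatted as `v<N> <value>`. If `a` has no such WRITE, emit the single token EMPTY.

Answer: v10 78
v13 89

Derivation:
Scan writes for key=a with version <= 13:
  v1 WRITE b 31 -> skip
  v2 WRITE b 54 -> skip
  v3 WRITE b 74 -> skip
  v4 WRITE b 3 -> skip
  v5 WRITE b 21 -> skip
  v6 WRITE b 74 -> skip
  v7 WRITE b 32 -> skip
  v8 WRITE b 63 -> skip
  v9 WRITE b 63 -> skip
  v10 WRITE a 78 -> keep
  v11 WRITE b 15 -> skip
  v12 WRITE b 73 -> skip
  v13 WRITE a 89 -> keep
  v14 WRITE a 66 -> drop (> snap)
  v15 WRITE a 80 -> drop (> snap)
  v16 WRITE b 37 -> skip
  v17 WRITE a 0 -> drop (> snap)
Collected: [(10, 78), (13, 89)]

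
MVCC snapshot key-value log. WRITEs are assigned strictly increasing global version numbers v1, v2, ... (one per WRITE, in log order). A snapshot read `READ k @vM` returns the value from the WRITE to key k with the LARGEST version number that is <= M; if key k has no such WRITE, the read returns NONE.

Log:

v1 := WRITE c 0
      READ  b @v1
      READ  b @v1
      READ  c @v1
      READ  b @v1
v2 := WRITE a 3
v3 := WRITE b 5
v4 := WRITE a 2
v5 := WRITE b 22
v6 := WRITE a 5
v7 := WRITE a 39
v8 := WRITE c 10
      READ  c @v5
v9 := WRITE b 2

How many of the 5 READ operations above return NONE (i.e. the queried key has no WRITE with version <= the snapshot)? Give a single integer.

Answer: 3

Derivation:
v1: WRITE c=0  (c history now [(1, 0)])
READ b @v1: history=[] -> no version <= 1 -> NONE
READ b @v1: history=[] -> no version <= 1 -> NONE
READ c @v1: history=[(1, 0)] -> pick v1 -> 0
READ b @v1: history=[] -> no version <= 1 -> NONE
v2: WRITE a=3  (a history now [(2, 3)])
v3: WRITE b=5  (b history now [(3, 5)])
v4: WRITE a=2  (a history now [(2, 3), (4, 2)])
v5: WRITE b=22  (b history now [(3, 5), (5, 22)])
v6: WRITE a=5  (a history now [(2, 3), (4, 2), (6, 5)])
v7: WRITE a=39  (a history now [(2, 3), (4, 2), (6, 5), (7, 39)])
v8: WRITE c=10  (c history now [(1, 0), (8, 10)])
READ c @v5: history=[(1, 0), (8, 10)] -> pick v1 -> 0
v9: WRITE b=2  (b history now [(3, 5), (5, 22), (9, 2)])
Read results in order: ['NONE', 'NONE', '0', 'NONE', '0']
NONE count = 3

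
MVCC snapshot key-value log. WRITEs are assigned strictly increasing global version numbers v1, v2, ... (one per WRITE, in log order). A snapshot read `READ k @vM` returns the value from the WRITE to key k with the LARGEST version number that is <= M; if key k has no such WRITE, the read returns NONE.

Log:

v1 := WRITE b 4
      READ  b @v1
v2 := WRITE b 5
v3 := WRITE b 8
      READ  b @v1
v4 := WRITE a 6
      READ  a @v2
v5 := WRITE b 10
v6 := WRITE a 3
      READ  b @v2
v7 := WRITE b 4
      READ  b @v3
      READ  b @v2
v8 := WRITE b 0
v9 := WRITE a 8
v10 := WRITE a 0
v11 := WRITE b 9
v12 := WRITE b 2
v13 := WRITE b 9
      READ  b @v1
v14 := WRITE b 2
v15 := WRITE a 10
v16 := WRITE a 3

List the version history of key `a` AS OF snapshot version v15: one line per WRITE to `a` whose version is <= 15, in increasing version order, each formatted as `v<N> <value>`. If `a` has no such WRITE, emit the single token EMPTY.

Answer: v4 6
v6 3
v9 8
v10 0
v15 10

Derivation:
Scan writes for key=a with version <= 15:
  v1 WRITE b 4 -> skip
  v2 WRITE b 5 -> skip
  v3 WRITE b 8 -> skip
  v4 WRITE a 6 -> keep
  v5 WRITE b 10 -> skip
  v6 WRITE a 3 -> keep
  v7 WRITE b 4 -> skip
  v8 WRITE b 0 -> skip
  v9 WRITE a 8 -> keep
  v10 WRITE a 0 -> keep
  v11 WRITE b 9 -> skip
  v12 WRITE b 2 -> skip
  v13 WRITE b 9 -> skip
  v14 WRITE b 2 -> skip
  v15 WRITE a 10 -> keep
  v16 WRITE a 3 -> drop (> snap)
Collected: [(4, 6), (6, 3), (9, 8), (10, 0), (15, 10)]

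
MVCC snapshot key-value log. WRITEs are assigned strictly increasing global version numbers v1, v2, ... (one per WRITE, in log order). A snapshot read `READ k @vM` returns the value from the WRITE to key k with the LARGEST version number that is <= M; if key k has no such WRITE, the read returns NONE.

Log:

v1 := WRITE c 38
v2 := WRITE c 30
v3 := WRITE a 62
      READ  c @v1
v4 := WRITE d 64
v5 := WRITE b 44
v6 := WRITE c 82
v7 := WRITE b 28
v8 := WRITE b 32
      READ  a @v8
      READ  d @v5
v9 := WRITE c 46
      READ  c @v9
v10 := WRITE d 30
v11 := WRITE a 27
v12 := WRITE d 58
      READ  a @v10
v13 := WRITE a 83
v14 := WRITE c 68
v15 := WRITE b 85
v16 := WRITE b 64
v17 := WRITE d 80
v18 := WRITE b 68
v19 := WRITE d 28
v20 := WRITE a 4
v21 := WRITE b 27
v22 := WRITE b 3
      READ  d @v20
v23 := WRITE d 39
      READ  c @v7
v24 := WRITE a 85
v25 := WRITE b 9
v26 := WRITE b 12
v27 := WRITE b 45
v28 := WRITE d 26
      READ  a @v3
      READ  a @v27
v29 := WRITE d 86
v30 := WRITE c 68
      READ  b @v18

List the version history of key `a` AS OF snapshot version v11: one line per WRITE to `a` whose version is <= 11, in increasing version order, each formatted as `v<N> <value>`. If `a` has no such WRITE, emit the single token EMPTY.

Answer: v3 62
v11 27

Derivation:
Scan writes for key=a with version <= 11:
  v1 WRITE c 38 -> skip
  v2 WRITE c 30 -> skip
  v3 WRITE a 62 -> keep
  v4 WRITE d 64 -> skip
  v5 WRITE b 44 -> skip
  v6 WRITE c 82 -> skip
  v7 WRITE b 28 -> skip
  v8 WRITE b 32 -> skip
  v9 WRITE c 46 -> skip
  v10 WRITE d 30 -> skip
  v11 WRITE a 27 -> keep
  v12 WRITE d 58 -> skip
  v13 WRITE a 83 -> drop (> snap)
  v14 WRITE c 68 -> skip
  v15 WRITE b 85 -> skip
  v16 WRITE b 64 -> skip
  v17 WRITE d 80 -> skip
  v18 WRITE b 68 -> skip
  v19 WRITE d 28 -> skip
  v20 WRITE a 4 -> drop (> snap)
  v21 WRITE b 27 -> skip
  v22 WRITE b 3 -> skip
  v23 WRITE d 39 -> skip
  v24 WRITE a 85 -> drop (> snap)
  v25 WRITE b 9 -> skip
  v26 WRITE b 12 -> skip
  v27 WRITE b 45 -> skip
  v28 WRITE d 26 -> skip
  v29 WRITE d 86 -> skip
  v30 WRITE c 68 -> skip
Collected: [(3, 62), (11, 27)]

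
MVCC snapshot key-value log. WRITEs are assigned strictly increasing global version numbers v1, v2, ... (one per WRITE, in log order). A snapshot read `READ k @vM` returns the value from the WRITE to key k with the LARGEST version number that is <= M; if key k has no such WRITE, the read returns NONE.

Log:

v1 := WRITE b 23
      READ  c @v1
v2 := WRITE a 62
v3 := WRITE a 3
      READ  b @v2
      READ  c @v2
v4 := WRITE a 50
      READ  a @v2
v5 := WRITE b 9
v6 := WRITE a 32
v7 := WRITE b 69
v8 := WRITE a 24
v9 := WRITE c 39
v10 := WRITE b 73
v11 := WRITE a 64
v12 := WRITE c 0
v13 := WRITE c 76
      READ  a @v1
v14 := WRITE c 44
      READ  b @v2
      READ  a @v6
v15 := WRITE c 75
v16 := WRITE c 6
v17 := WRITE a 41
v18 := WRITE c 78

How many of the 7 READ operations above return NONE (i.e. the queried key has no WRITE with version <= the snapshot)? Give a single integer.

v1: WRITE b=23  (b history now [(1, 23)])
READ c @v1: history=[] -> no version <= 1 -> NONE
v2: WRITE a=62  (a history now [(2, 62)])
v3: WRITE a=3  (a history now [(2, 62), (3, 3)])
READ b @v2: history=[(1, 23)] -> pick v1 -> 23
READ c @v2: history=[] -> no version <= 2 -> NONE
v4: WRITE a=50  (a history now [(2, 62), (3, 3), (4, 50)])
READ a @v2: history=[(2, 62), (3, 3), (4, 50)] -> pick v2 -> 62
v5: WRITE b=9  (b history now [(1, 23), (5, 9)])
v6: WRITE a=32  (a history now [(2, 62), (3, 3), (4, 50), (6, 32)])
v7: WRITE b=69  (b history now [(1, 23), (5, 9), (7, 69)])
v8: WRITE a=24  (a history now [(2, 62), (3, 3), (4, 50), (6, 32), (8, 24)])
v9: WRITE c=39  (c history now [(9, 39)])
v10: WRITE b=73  (b history now [(1, 23), (5, 9), (7, 69), (10, 73)])
v11: WRITE a=64  (a history now [(2, 62), (3, 3), (4, 50), (6, 32), (8, 24), (11, 64)])
v12: WRITE c=0  (c history now [(9, 39), (12, 0)])
v13: WRITE c=76  (c history now [(9, 39), (12, 0), (13, 76)])
READ a @v1: history=[(2, 62), (3, 3), (4, 50), (6, 32), (8, 24), (11, 64)] -> no version <= 1 -> NONE
v14: WRITE c=44  (c history now [(9, 39), (12, 0), (13, 76), (14, 44)])
READ b @v2: history=[(1, 23), (5, 9), (7, 69), (10, 73)] -> pick v1 -> 23
READ a @v6: history=[(2, 62), (3, 3), (4, 50), (6, 32), (8, 24), (11, 64)] -> pick v6 -> 32
v15: WRITE c=75  (c history now [(9, 39), (12, 0), (13, 76), (14, 44), (15, 75)])
v16: WRITE c=6  (c history now [(9, 39), (12, 0), (13, 76), (14, 44), (15, 75), (16, 6)])
v17: WRITE a=41  (a history now [(2, 62), (3, 3), (4, 50), (6, 32), (8, 24), (11, 64), (17, 41)])
v18: WRITE c=78  (c history now [(9, 39), (12, 0), (13, 76), (14, 44), (15, 75), (16, 6), (18, 78)])
Read results in order: ['NONE', '23', 'NONE', '62', 'NONE', '23', '32']
NONE count = 3

Answer: 3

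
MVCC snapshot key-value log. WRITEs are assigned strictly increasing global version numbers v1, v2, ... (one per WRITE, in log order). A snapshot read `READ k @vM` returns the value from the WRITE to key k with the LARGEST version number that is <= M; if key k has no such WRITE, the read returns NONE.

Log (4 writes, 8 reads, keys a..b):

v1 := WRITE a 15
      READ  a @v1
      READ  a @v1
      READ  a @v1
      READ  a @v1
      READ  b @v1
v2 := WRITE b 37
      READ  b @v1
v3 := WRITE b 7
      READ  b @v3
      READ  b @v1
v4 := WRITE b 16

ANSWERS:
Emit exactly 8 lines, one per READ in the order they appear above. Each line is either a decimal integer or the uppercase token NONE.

Answer: 15
15
15
15
NONE
NONE
7
NONE

Derivation:
v1: WRITE a=15  (a history now [(1, 15)])
READ a @v1: history=[(1, 15)] -> pick v1 -> 15
READ a @v1: history=[(1, 15)] -> pick v1 -> 15
READ a @v1: history=[(1, 15)] -> pick v1 -> 15
READ a @v1: history=[(1, 15)] -> pick v1 -> 15
READ b @v1: history=[] -> no version <= 1 -> NONE
v2: WRITE b=37  (b history now [(2, 37)])
READ b @v1: history=[(2, 37)] -> no version <= 1 -> NONE
v3: WRITE b=7  (b history now [(2, 37), (3, 7)])
READ b @v3: history=[(2, 37), (3, 7)] -> pick v3 -> 7
READ b @v1: history=[(2, 37), (3, 7)] -> no version <= 1 -> NONE
v4: WRITE b=16  (b history now [(2, 37), (3, 7), (4, 16)])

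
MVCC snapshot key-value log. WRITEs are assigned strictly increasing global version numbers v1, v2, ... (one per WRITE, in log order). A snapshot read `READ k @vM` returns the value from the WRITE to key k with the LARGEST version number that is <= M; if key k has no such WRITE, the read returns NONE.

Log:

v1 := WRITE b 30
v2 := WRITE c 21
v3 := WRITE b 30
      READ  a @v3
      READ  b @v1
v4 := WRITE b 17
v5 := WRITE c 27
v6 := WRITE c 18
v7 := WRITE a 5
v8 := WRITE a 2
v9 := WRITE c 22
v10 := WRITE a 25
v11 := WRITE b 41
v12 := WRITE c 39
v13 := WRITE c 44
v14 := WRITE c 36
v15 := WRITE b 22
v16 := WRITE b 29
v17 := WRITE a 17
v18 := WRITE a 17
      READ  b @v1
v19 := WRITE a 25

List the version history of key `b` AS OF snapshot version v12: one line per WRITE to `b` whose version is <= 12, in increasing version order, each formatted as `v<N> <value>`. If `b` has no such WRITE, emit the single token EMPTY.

Answer: v1 30
v3 30
v4 17
v11 41

Derivation:
Scan writes for key=b with version <= 12:
  v1 WRITE b 30 -> keep
  v2 WRITE c 21 -> skip
  v3 WRITE b 30 -> keep
  v4 WRITE b 17 -> keep
  v5 WRITE c 27 -> skip
  v6 WRITE c 18 -> skip
  v7 WRITE a 5 -> skip
  v8 WRITE a 2 -> skip
  v9 WRITE c 22 -> skip
  v10 WRITE a 25 -> skip
  v11 WRITE b 41 -> keep
  v12 WRITE c 39 -> skip
  v13 WRITE c 44 -> skip
  v14 WRITE c 36 -> skip
  v15 WRITE b 22 -> drop (> snap)
  v16 WRITE b 29 -> drop (> snap)
  v17 WRITE a 17 -> skip
  v18 WRITE a 17 -> skip
  v19 WRITE a 25 -> skip
Collected: [(1, 30), (3, 30), (4, 17), (11, 41)]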